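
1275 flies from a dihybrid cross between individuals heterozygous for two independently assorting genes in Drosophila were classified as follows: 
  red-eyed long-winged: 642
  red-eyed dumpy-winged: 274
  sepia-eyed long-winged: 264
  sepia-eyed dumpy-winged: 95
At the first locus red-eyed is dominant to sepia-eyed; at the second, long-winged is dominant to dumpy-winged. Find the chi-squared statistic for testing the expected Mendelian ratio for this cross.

A dihybrid F₂ with independent assortment and complete dominance at both loci gives a 9:3:3:1 phenotypic ratio.
Expected counts for N = 1275 under a 9:3:3:1 ratio (total parts = 16):
  red-eyed long-winged: 1275 × 9/16 = 717.1875
  red-eyed dumpy-winged: 1275 × 3/16 = 239.0625
  sepia-eyed long-winged: 1275 × 3/16 = 239.0625
  sepia-eyed dumpy-winged: 1275 × 1/16 = 79.6875
χ² = Σ (O − E)² / E
  red-eyed long-winged: (642 − 717.1875)² / 717.1875 = 7.8824
  red-eyed dumpy-winged: (274 − 239.0625)² / 239.0625 = 5.1059
  sepia-eyed long-winged: (264 − 239.0625)² / 239.0625 = 2.6013
  sepia-eyed dumpy-winged: (95 − 79.6875)² / 79.6875 = 2.9424
χ² = 7.8824 + 5.1059 + 2.6013 + 2.9424 = 18.532

18.532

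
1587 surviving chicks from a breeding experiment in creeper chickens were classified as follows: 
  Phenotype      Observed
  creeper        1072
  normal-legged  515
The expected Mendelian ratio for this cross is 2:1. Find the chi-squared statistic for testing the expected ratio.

0.556

Total ratio parts = 3. Expected numbers out of 1587:
  creeper: 1587 × 2/3 = 1058
  normal-legged: 1587 × 1/3 = 529
χ² = Σ (O − E)² / E
  creeper: (1072 − 1058)² / 1058 = 0.1853
  normal-legged: (515 − 529)² / 529 = 0.3705
χ² = 0.1853 + 0.3705 = 0.5558 ≈ 0.556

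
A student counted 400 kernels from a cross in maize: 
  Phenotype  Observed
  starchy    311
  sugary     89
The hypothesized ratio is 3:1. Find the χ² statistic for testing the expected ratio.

The 3:1 ratio has 4 parts, so with N = 400 the expected counts are:
  starchy: 400 × 3/4 = 300
  sugary: 400 × 1/4 = 100
χ² = Σ (O − E)² / E
  starchy: (311 − 300)² / 300 = 0.4033
  sugary: (89 − 100)² / 100 = 1.2100
χ² = 0.4033 + 1.2100 = 1.6133 ≈ 1.613

1.613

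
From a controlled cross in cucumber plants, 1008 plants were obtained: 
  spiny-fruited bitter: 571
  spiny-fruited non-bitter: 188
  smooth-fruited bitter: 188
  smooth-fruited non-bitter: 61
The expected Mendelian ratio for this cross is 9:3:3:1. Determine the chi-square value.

Expected counts for N = 1008 under a 9:3:3:1 ratio (total parts = 16):
  spiny-fruited bitter: 1008 × 9/16 = 567
  spiny-fruited non-bitter: 1008 × 3/16 = 189
  smooth-fruited bitter: 1008 × 3/16 = 189
  smooth-fruited non-bitter: 1008 × 1/16 = 63
χ² = Σ (O − E)² / E
  spiny-fruited bitter: (571 − 567)² / 567 = 0.0282
  spiny-fruited non-bitter: (188 − 189)² / 189 = 0.0053
  smooth-fruited bitter: (188 − 189)² / 189 = 0.0053
  smooth-fruited non-bitter: (61 − 63)² / 63 = 0.0635
χ² = 0.0282 + 0.0053 + 0.0053 + 0.0635 = 0.1023 ≈ 0.102

0.102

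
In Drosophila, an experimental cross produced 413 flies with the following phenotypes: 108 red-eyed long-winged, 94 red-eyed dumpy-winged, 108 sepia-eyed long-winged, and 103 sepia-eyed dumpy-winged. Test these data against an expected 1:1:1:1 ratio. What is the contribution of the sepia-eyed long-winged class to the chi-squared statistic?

0.219

Total ratio parts = 4. Expected numbers out of 413:
  red-eyed long-winged: 413 × 1/4 = 103.25
  red-eyed dumpy-winged: 413 × 1/4 = 103.25
  sepia-eyed long-winged: 413 × 1/4 = 103.25
  sepia-eyed dumpy-winged: 413 × 1/4 = 103.25
Contribution of sepia-eyed long-winged: (108 − 103.25)² / 103.25 = 0.2185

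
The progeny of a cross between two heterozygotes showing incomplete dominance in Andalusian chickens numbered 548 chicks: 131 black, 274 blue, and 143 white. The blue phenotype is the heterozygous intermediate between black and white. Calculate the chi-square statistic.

0.526

With incomplete dominance, a heterozygote × heterozygote cross gives a 1:2:1 phenotypic ratio.
Total ratio parts = 4. Expected numbers out of 548:
  black: 548 × 1/4 = 137
  blue: 548 × 2/4 = 274
  white: 548 × 1/4 = 137
χ² = Σ (O − E)² / E
  black: (131 − 137)² / 137 = 0.2628
  blue: (274 − 274)² / 274 = 0.0000
  white: (143 − 137)² / 137 = 0.2628
χ² = 0.2628 + 0.0000 + 0.2628 = 0.5256 ≈ 0.526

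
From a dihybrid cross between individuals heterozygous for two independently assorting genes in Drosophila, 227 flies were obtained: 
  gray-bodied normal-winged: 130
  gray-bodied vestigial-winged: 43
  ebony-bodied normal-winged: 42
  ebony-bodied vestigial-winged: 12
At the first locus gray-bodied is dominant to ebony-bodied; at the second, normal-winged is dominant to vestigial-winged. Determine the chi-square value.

A dihybrid F₂ with independent assortment and complete dominance at both loci gives a 9:3:3:1 phenotypic ratio.
Expected counts for N = 227 under a 9:3:3:1 ratio (total parts = 16):
  gray-bodied normal-winged: 227 × 9/16 = 127.6875
  gray-bodied vestigial-winged: 227 × 3/16 = 42.5625
  ebony-bodied normal-winged: 227 × 3/16 = 42.5625
  ebony-bodied vestigial-winged: 227 × 1/16 = 14.1875
χ² = Σ (O − E)² / E
  gray-bodied normal-winged: (130 − 127.6875)² / 127.6875 = 0.0419
  gray-bodied vestigial-winged: (43 − 42.5625)² / 42.5625 = 0.0045
  ebony-bodied normal-winged: (42 − 42.5625)² / 42.5625 = 0.0074
  ebony-bodied vestigial-winged: (12 − 14.1875)² / 14.1875 = 0.3373
χ² = 0.0419 + 0.0045 + 0.0074 + 0.3373 = 0.3911 ≈ 0.391

0.391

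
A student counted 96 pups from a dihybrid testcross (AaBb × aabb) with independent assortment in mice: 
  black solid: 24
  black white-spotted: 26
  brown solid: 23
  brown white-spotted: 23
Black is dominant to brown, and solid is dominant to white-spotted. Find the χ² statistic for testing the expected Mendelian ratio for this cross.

A dihybrid testcross with independent assortment gives a 1:1:1:1 ratio.
The 1:1:1:1 ratio has 4 parts, so with N = 96 the expected counts are:
  black solid: 96 × 1/4 = 24
  black white-spotted: 96 × 1/4 = 24
  brown solid: 96 × 1/4 = 24
  brown white-spotted: 96 × 1/4 = 24
χ² = Σ (O − E)² / E
  black solid: (24 − 24)² / 24 = 0.0000
  black white-spotted: (26 − 24)² / 24 = 0.1667
  brown solid: (23 − 24)² / 24 = 0.0417
  brown white-spotted: (23 − 24)² / 24 = 0.0417
χ² = 0.0000 + 0.1667 + 0.0417 + 0.0417 = 0.2501 ≈ 0.250

0.250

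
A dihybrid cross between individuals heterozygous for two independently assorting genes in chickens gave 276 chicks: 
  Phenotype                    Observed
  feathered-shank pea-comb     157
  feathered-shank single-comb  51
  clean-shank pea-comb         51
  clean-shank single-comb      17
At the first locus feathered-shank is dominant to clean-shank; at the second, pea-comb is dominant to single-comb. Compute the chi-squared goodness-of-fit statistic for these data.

0.045

A dihybrid F₂ with independent assortment and complete dominance at both loci gives a 9:3:3:1 phenotypic ratio.
The 9:3:3:1 ratio has 16 parts, so with N = 276 the expected counts are:
  feathered-shank pea-comb: 276 × 9/16 = 155.25
  feathered-shank single-comb: 276 × 3/16 = 51.75
  clean-shank pea-comb: 276 × 3/16 = 51.75
  clean-shank single-comb: 276 × 1/16 = 17.25
χ² = Σ (O − E)² / E
  feathered-shank pea-comb: (157 − 155.25)² / 155.25 = 0.0197
  feathered-shank single-comb: (51 − 51.75)² / 51.75 = 0.0109
  clean-shank pea-comb: (51 − 51.75)² / 51.75 = 0.0109
  clean-shank single-comb: (17 − 17.25)² / 17.25 = 0.0036
χ² = 0.0197 + 0.0109 + 0.0109 + 0.0036 = 0.0451 ≈ 0.045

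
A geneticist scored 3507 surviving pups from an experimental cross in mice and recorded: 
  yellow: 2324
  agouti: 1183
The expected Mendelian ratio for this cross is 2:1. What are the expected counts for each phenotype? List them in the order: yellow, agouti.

The 2:1 ratio has 3 parts, so with N = 3507 the expected counts are:
  yellow: 3507 × 2/3 = 2338
  agouti: 3507 × 1/3 = 1169

2338, 1169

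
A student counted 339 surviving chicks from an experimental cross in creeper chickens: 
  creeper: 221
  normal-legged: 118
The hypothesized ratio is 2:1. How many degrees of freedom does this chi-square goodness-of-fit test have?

A goodness-of-fit test with 2 phenotype classes has df = 2 − 1 = 1.

1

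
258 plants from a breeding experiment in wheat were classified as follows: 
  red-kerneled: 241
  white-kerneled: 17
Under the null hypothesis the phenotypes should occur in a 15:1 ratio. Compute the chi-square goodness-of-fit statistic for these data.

Total ratio parts = 16. Expected numbers out of 258:
  red-kerneled: 258 × 15/16 = 241.875
  white-kerneled: 258 × 1/16 = 16.125
χ² = Σ (O − E)² / E
  red-kerneled: (241 − 241.875)² / 241.875 = 0.0032
  white-kerneled: (17 − 16.125)² / 16.125 = 0.0475
χ² = 0.0032 + 0.0475 = 0.0507 ≈ 0.051

0.051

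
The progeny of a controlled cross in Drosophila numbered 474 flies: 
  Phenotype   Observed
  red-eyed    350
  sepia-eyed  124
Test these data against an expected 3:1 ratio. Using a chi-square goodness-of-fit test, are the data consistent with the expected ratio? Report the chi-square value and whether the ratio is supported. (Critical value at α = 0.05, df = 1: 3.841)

The 3:1 ratio has 4 parts, so with N = 474 the expected counts are:
  red-eyed: 474 × 3/4 = 355.5
  sepia-eyed: 474 × 1/4 = 118.5
χ² = Σ (O − E)² / E
  red-eyed: (350 − 355.5)² / 355.5 = 0.0851
  sepia-eyed: (124 − 118.5)² / 118.5 = 0.2553
χ² = 0.0851 + 0.2553 = 0.3404 ≈ 0.340
Degrees of freedom = 2 − 1 = 1; critical value at α = 0.05 is 3.841.
Since 0.340 < 3.841, we fail to reject the null hypothesis — the data are consistent with the 3:1 ratio.

0.340; consistent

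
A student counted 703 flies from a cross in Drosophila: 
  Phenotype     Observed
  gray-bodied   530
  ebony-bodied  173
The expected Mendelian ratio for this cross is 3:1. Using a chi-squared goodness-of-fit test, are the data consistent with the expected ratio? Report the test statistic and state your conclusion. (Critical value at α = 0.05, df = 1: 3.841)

0.057; consistent

The 3:1 ratio has 4 parts, so with N = 703 the expected counts are:
  gray-bodied: 703 × 3/4 = 527.25
  ebony-bodied: 703 × 1/4 = 175.75
χ² = Σ (O − E)² / E
  gray-bodied: (530 − 527.25)² / 527.25 = 0.0143
  ebony-bodied: (173 − 175.75)² / 175.75 = 0.0430
χ² = 0.0143 + 0.0430 = 0.0573 ≈ 0.057
Degrees of freedom = 2 − 1 = 1; critical value at α = 0.05 is 3.841.
Since 0.057 < 3.841, we fail to reject the null hypothesis — the data are consistent with the 3:1 ratio.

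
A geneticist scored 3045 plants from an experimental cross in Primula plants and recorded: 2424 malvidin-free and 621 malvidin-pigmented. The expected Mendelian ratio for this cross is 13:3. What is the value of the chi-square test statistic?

The 13:3 ratio has 16 parts, so with N = 3045 the expected counts are:
  malvidin-free: 3045 × 13/16 = 2474.0625
  malvidin-pigmented: 3045 × 3/16 = 570.9375
χ² = Σ (O − E)² / E
  malvidin-free: (2424 − 2474.0625)² / 2474.0625 = 1.0130
  malvidin-pigmented: (621 − 570.9375)² / 570.9375 = 4.3897
χ² = 1.0130 + 4.3897 = 5.4027 ≈ 5.403

5.403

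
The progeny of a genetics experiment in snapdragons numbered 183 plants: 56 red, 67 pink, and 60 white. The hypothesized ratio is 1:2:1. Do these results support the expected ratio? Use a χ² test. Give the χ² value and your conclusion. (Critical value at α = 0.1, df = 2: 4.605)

The 1:2:1 ratio has 4 parts, so with N = 183 the expected counts are:
  red: 183 × 1/4 = 45.75
  pink: 183 × 2/4 = 91.5
  white: 183 × 1/4 = 45.75
χ² = Σ (O − E)² / E
  red: (56 − 45.75)² / 45.75 = 2.2964
  pink: (67 − 91.5)² / 91.5 = 6.5601
  white: (60 − 45.75)² / 45.75 = 4.4385
χ² = 2.2964 + 6.5601 + 4.4385 = 13.295
Degrees of freedom = 3 − 1 = 2; critical value at α = 0.1 is 4.605.
Since 13.295 > 4.605, we reject the null hypothesis — the data do not fit the 1:2:1 ratio.

13.295; not consistent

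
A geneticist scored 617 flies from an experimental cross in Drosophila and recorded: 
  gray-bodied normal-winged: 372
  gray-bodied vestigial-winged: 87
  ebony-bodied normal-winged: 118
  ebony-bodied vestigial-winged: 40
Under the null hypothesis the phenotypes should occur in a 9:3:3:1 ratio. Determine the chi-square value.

Expected counts for N = 617 under a 9:3:3:1 ratio (total parts = 16):
  gray-bodied normal-winged: 617 × 9/16 = 347.0625
  gray-bodied vestigial-winged: 617 × 3/16 = 115.6875
  ebony-bodied normal-winged: 617 × 3/16 = 115.6875
  ebony-bodied vestigial-winged: 617 × 1/16 = 38.5625
χ² = Σ (O − E)² / E
  gray-bodied normal-winged: (372 − 347.0625)² / 347.0625 = 1.7918
  gray-bodied vestigial-winged: (87 − 115.6875)² / 115.6875 = 7.1138
  ebony-bodied normal-winged: (118 − 115.6875)² / 115.6875 = 0.0462
  ebony-bodied vestigial-winged: (40 − 38.5625)² / 38.5625 = 0.0536
χ² = 1.7918 + 7.1138 + 0.0462 + 0.0536 = 9.0054 ≈ 9.005

9.005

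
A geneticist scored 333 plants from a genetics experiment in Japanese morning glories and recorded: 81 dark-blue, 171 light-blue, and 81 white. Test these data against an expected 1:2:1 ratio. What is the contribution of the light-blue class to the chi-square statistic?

0.122

Total ratio parts = 4. Expected numbers out of 333:
  dark-blue: 333 × 1/4 = 83.25
  light-blue: 333 × 2/4 = 166.5
  white: 333 × 1/4 = 83.25
Contribution of light-blue: (171 − 166.5)² / 166.5 = 0.1216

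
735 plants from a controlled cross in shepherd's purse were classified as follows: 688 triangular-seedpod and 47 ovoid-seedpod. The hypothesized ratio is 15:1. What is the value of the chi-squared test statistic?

0.026

The 15:1 ratio has 16 parts, so with N = 735 the expected counts are:
  triangular-seedpod: 735 × 15/16 = 689.0625
  ovoid-seedpod: 735 × 1/16 = 45.9375
χ² = Σ (O − E)² / E
  triangular-seedpod: (688 − 689.0625)² / 689.0625 = 0.0016
  ovoid-seedpod: (47 − 45.9375)² / 45.9375 = 0.0246
χ² = 0.0016 + 0.0246 = 0.0262 ≈ 0.026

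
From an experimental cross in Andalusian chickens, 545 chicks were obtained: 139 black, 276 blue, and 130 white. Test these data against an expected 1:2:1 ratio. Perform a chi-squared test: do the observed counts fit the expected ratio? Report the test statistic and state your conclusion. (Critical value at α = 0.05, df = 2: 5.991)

Expected counts for N = 545 under a 1:2:1 ratio (total parts = 4):
  black: 545 × 1/4 = 136.25
  blue: 545 × 2/4 = 272.5
  white: 545 × 1/4 = 136.25
χ² = Σ (O − E)² / E
  black: (139 − 136.25)² / 136.25 = 0.0555
  blue: (276 − 272.5)² / 272.5 = 0.0450
  white: (130 − 136.25)² / 136.25 = 0.2867
χ² = 0.0555 + 0.0450 + 0.2867 = 0.3872 ≈ 0.387
Degrees of freedom = 3 − 1 = 2; critical value at α = 0.05 is 5.991.
Since 0.387 < 5.991, we fail to reject the null hypothesis — the data are consistent with the 1:2:1 ratio.

0.387; consistent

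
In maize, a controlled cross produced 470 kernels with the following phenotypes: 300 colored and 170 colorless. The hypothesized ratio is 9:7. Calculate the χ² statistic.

10.973

Under the 9:7 hypothesis (Σ ratio = 16, N = 470):
  colored: 470 × 9/16 = 264.375
  colorless: 470 × 7/16 = 205.625
χ² = Σ (O − E)² / E
  colored: (300 − 264.375)² / 264.375 = 4.8005
  colorless: (170 − 205.625)² / 205.625 = 6.1721
χ² = 4.8005 + 6.1721 = 10.9726 ≈ 10.973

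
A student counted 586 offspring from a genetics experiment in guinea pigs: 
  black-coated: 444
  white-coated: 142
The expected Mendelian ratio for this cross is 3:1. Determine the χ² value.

Total ratio parts = 4. Expected numbers out of 586:
  black-coated: 586 × 3/4 = 439.5
  white-coated: 586 × 1/4 = 146.5
χ² = Σ (O − E)² / E
  black-coated: (444 − 439.5)² / 439.5 = 0.0461
  white-coated: (142 − 146.5)² / 146.5 = 0.1382
χ² = 0.0461 + 0.1382 = 0.1843 ≈ 0.184

0.184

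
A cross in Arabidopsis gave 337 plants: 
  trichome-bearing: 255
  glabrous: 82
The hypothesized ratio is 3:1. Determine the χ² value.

Under the 3:1 hypothesis (Σ ratio = 4, N = 337):
  trichome-bearing: 337 × 3/4 = 252.75
  glabrous: 337 × 1/4 = 84.25
χ² = Σ (O − E)² / E
  trichome-bearing: (255 − 252.75)² / 252.75 = 0.0200
  glabrous: (82 − 84.25)² / 84.25 = 0.0601
χ² = 0.0200 + 0.0601 = 0.0801 ≈ 0.080

0.080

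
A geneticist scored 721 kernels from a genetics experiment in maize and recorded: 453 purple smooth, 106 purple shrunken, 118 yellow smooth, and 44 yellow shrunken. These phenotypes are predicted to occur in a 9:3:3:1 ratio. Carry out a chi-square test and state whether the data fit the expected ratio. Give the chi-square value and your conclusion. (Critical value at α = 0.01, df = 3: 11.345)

Under the 9:3:3:1 hypothesis (Σ ratio = 16, N = 721):
  purple smooth: 721 × 9/16 = 405.5625
  purple shrunken: 721 × 3/16 = 135.1875
  yellow smooth: 721 × 3/16 = 135.1875
  yellow shrunken: 721 × 1/16 = 45.0625
χ² = Σ (O − E)² / E
  purple smooth: (453 − 405.5625)² / 405.5625 = 5.5486
  purple shrunken: (106 − 135.1875)² / 135.1875 = 6.3017
  yellow smooth: (118 − 135.1875)² / 135.1875 = 2.1852
  yellow shrunken: (44 − 45.0625)² / 45.0625 = 0.0251
χ² = 5.5486 + 6.3017 + 2.1852 + 0.0251 = 14.0606 ≈ 14.061
Degrees of freedom = 4 − 1 = 3; critical value at α = 0.01 is 11.345.
Since 14.061 > 11.345, we reject the null hypothesis — the data do not fit the 9:3:3:1 ratio.

14.061; not consistent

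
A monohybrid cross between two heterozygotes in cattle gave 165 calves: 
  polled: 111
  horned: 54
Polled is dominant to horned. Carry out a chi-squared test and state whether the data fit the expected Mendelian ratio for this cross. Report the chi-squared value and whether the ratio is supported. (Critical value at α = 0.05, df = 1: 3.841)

5.255; not consistent

For a monohybrid cross between heterozygotes with complete dominance, the expected phenotypic ratio is 3:1.
Under the 3:1 hypothesis (Σ ratio = 4, N = 165):
  polled: 165 × 3/4 = 123.75
  horned: 165 × 1/4 = 41.25
χ² = Σ (O − E)² / E
  polled: (111 − 123.75)² / 123.75 = 1.3136
  horned: (54 − 41.25)² / 41.25 = 3.9409
χ² = 1.3136 + 3.9409 = 5.2545 ≈ 5.255
Degrees of freedom = 2 − 1 = 1; critical value at α = 0.05 is 3.841.
Since 5.255 > 3.841, we reject the null hypothesis — the data do not fit the 3:1 ratio.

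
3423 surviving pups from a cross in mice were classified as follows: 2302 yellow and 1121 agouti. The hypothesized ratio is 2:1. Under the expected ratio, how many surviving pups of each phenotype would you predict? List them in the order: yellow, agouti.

2282, 1141

Under the 2:1 hypothesis (Σ ratio = 3, N = 3423):
  yellow: 3423 × 2/3 = 2282
  agouti: 3423 × 1/3 = 1141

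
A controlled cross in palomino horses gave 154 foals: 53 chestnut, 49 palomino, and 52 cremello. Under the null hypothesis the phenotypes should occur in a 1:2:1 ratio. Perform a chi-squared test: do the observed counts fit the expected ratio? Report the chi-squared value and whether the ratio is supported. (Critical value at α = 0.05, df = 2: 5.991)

Under the 1:2:1 hypothesis (Σ ratio = 4, N = 154):
  chestnut: 154 × 1/4 = 38.5
  palomino: 154 × 2/4 = 77
  cremello: 154 × 1/4 = 38.5
χ² = Σ (O − E)² / E
  chestnut: (53 − 38.5)² / 38.5 = 5.4610
  palomino: (49 − 77)² / 77 = 10.1818
  cremello: (52 − 38.5)² / 38.5 = 4.7338
χ² = 5.4610 + 10.1818 + 4.7338 = 20.3766 ≈ 20.377
Degrees of freedom = 3 − 1 = 2; critical value at α = 0.05 is 5.991.
Since 20.377 > 5.991, we reject the null hypothesis — the data do not fit the 1:2:1 ratio.

20.377; not consistent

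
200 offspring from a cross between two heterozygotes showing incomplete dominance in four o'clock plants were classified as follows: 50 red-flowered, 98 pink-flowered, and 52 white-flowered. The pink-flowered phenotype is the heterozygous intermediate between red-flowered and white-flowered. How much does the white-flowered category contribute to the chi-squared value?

With incomplete dominance, a heterozygote × heterozygote cross gives a 1:2:1 phenotypic ratio.
The 1:2:1 ratio has 4 parts, so with N = 200 the expected counts are:
  red-flowered: 200 × 1/4 = 50
  pink-flowered: 200 × 2/4 = 100
  white-flowered: 200 × 1/4 = 50
Contribution of white-flowered: (52 − 50)² / 50 = 0.0800

0.080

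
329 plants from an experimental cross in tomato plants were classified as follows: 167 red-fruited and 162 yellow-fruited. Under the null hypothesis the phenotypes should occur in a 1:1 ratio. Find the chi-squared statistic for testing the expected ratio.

Under the 1:1 hypothesis (Σ ratio = 2, N = 329):
  red-fruited: 329 × 1/2 = 164.5
  yellow-fruited: 329 × 1/2 = 164.5
χ² = Σ (O − E)² / E
  red-fruited: (167 − 164.5)² / 164.5 = 0.0380
  yellow-fruited: (162 − 164.5)² / 164.5 = 0.0380
χ² = 0.0380 + 0.0380 = 0.076

0.076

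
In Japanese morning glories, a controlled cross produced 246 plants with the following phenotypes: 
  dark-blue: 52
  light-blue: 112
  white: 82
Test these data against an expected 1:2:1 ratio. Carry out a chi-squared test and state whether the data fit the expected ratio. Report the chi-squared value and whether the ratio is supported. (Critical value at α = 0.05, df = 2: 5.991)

9.285; not consistent

The 1:2:1 ratio has 4 parts, so with N = 246 the expected counts are:
  dark-blue: 246 × 1/4 = 61.5
  light-blue: 246 × 2/4 = 123
  white: 246 × 1/4 = 61.5
χ² = Σ (O − E)² / E
  dark-blue: (52 − 61.5)² / 61.5 = 1.4675
  light-blue: (112 − 123)² / 123 = 0.9837
  white: (82 − 61.5)² / 61.5 = 6.8333
χ² = 1.4675 + 0.9837 + 6.8333 = 9.2845 ≈ 9.285
Degrees of freedom = 3 − 1 = 2; critical value at α = 0.05 is 5.991.
Since 9.285 > 5.991, we reject the null hypothesis — the data do not fit the 1:2:1 ratio.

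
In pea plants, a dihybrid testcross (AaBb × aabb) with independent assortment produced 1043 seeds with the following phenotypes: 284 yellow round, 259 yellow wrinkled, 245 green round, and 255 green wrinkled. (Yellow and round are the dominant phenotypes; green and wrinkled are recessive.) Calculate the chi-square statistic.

A dihybrid testcross with independent assortment gives a 1:1:1:1 ratio.
Expected counts for N = 1043 under a 1:1:1:1 ratio (total parts = 4):
  yellow round: 1043 × 1/4 = 260.75
  yellow wrinkled: 1043 × 1/4 = 260.75
  green round: 1043 × 1/4 = 260.75
  green wrinkled: 1043 × 1/4 = 260.75
χ² = Σ (O − E)² / E
  yellow round: (284 − 260.75)² / 260.75 = 2.0731
  yellow wrinkled: (259 − 260.75)² / 260.75 = 0.0117
  green round: (245 − 260.75)² / 260.75 = 0.9513
  green wrinkled: (255 − 260.75)² / 260.75 = 0.1268
χ² = 2.0731 + 0.0117 + 0.9513 + 0.1268 = 3.1629 ≈ 3.163

3.163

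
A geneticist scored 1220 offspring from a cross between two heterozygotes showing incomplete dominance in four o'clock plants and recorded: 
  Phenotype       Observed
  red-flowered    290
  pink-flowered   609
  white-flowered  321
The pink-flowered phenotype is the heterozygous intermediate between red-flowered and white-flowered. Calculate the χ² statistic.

With incomplete dominance, a heterozygote × heterozygote cross gives a 1:2:1 phenotypic ratio.
Expected counts for N = 1220 under a 1:2:1 ratio (total parts = 4):
  red-flowered: 1220 × 1/4 = 305
  pink-flowered: 1220 × 2/4 = 610
  white-flowered: 1220 × 1/4 = 305
χ² = Σ (O − E)² / E
  red-flowered: (290 − 305)² / 305 = 0.7377
  pink-flowered: (609 − 610)² / 610 = 0.0016
  white-flowered: (321 − 305)² / 305 = 0.8393
χ² = 0.7377 + 0.0016 + 0.8393 = 1.5786 ≈ 1.579

1.579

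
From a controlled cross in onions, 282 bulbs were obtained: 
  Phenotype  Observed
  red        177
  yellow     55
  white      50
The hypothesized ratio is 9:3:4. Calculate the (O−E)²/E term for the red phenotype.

2.129

The 9:3:4 ratio has 16 parts, so with N = 282 the expected counts are:
  red: 282 × 9/16 = 158.625
  yellow: 282 × 3/16 = 52.875
  white: 282 × 4/16 = 70.5
Contribution of red: (177 − 158.625)² / 158.625 = 2.1285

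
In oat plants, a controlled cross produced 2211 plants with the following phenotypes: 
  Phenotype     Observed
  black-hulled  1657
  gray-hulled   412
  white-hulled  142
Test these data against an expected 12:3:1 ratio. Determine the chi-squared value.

Total ratio parts = 16. Expected numbers out of 2211:
  black-hulled: 2211 × 12/16 = 1658.25
  gray-hulled: 2211 × 3/16 = 414.5625
  white-hulled: 2211 × 1/16 = 138.1875
χ² = Σ (O − E)² / E
  black-hulled: (1657 − 1658.25)² / 1658.25 = 0.0009
  gray-hulled: (412 − 414.5625)² / 414.5625 = 0.0158
  white-hulled: (142 − 138.1875)² / 138.1875 = 0.1052
χ² = 0.0009 + 0.0158 + 0.1052 = 0.1219 ≈ 0.122

0.122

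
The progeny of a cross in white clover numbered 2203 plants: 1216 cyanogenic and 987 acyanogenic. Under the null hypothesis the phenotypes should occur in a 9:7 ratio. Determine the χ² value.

The 9:7 ratio has 16 parts, so with N = 2203 the expected counts are:
  cyanogenic: 2203 × 9/16 = 1239.1875
  acyanogenic: 2203 × 7/16 = 963.8125
χ² = Σ (O − E)² / E
  cyanogenic: (1216 − 1239.1875)² / 1239.1875 = 0.4339
  acyanogenic: (987 − 963.8125)² / 963.8125 = 0.5578
χ² = 0.4339 + 0.5578 = 0.9917 ≈ 0.992

0.992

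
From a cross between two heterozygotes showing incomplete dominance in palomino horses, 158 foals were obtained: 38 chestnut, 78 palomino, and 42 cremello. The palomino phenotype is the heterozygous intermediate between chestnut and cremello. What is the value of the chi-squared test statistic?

0.228

With incomplete dominance, a heterozygote × heterozygote cross gives a 1:2:1 phenotypic ratio.
Expected counts for N = 158 under a 1:2:1 ratio (total parts = 4):
  chestnut: 158 × 1/4 = 39.5
  palomino: 158 × 2/4 = 79
  cremello: 158 × 1/4 = 39.5
χ² = Σ (O − E)² / E
  chestnut: (38 − 39.5)² / 39.5 = 0.0570
  palomino: (78 − 79)² / 79 = 0.0127
  cremello: (42 − 39.5)² / 39.5 = 0.1582
χ² = 0.0570 + 0.0127 + 0.1582 = 0.2279 ≈ 0.228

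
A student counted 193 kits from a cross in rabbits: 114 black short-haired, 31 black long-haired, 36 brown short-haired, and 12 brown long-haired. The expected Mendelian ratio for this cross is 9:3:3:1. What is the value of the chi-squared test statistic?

1.017

Expected counts for N = 193 under a 9:3:3:1 ratio (total parts = 16):
  black short-haired: 193 × 9/16 = 108.5625
  black long-haired: 193 × 3/16 = 36.1875
  brown short-haired: 193 × 3/16 = 36.1875
  brown long-haired: 193 × 1/16 = 12.0625
χ² = Σ (O − E)² / E
  black short-haired: (114 − 108.5625)² / 108.5625 = 0.2723
  black long-haired: (31 − 36.1875)² / 36.1875 = 0.7436
  brown short-haired: (36 − 36.1875)² / 36.1875 = 0.0010
  brown long-haired: (12 − 12.0625)² / 12.0625 = 0.0003
χ² = 0.2723 + 0.7436 + 0.0010 + 0.0003 = 1.0172 ≈ 1.017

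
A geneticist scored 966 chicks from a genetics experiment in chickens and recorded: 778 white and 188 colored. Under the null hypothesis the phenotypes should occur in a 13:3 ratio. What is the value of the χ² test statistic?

The 13:3 ratio has 16 parts, so with N = 966 the expected counts are:
  white: 966 × 13/16 = 784.875
  colored: 966 × 3/16 = 181.125
χ² = Σ (O − E)² / E
  white: (778 − 784.875)² / 784.875 = 0.0602
  colored: (188 − 181.125)² / 181.125 = 0.2610
χ² = 0.0602 + 0.2610 = 0.3212 ≈ 0.321

0.321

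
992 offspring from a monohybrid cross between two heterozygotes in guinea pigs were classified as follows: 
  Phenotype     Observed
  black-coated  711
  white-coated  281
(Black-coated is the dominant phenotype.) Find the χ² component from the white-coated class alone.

4.391

For a monohybrid cross between heterozygotes with complete dominance, the expected phenotypic ratio is 3:1.
Total ratio parts = 4. Expected numbers out of 992:
  black-coated: 992 × 3/4 = 744
  white-coated: 992 × 1/4 = 248
Contribution of white-coated: (281 − 248)² / 248 = 4.3911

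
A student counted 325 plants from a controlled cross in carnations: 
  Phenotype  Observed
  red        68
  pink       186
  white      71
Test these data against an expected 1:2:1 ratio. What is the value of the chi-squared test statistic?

Under the 1:2:1 hypothesis (Σ ratio = 4, N = 325):
  red: 325 × 1/4 = 81.25
  pink: 325 × 2/4 = 162.5
  white: 325 × 1/4 = 81.25
χ² = Σ (O − E)² / E
  red: (68 − 81.25)² / 81.25 = 2.1608
  pink: (186 − 162.5)² / 162.5 = 3.3985
  white: (71 − 81.25)² / 81.25 = 1.2931
χ² = 2.1608 + 3.3985 + 1.2931 = 6.8524 ≈ 6.852

6.852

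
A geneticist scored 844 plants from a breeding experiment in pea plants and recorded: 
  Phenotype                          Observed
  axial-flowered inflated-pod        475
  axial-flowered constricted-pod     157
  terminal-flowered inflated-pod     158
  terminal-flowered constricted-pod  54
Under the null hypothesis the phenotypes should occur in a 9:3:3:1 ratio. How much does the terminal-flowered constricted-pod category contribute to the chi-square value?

Expected counts for N = 844 under a 9:3:3:1 ratio (total parts = 16):
  axial-flowered inflated-pod: 844 × 9/16 = 474.75
  axial-flowered constricted-pod: 844 × 3/16 = 158.25
  terminal-flowered inflated-pod: 844 × 3/16 = 158.25
  terminal-flowered constricted-pod: 844 × 1/16 = 52.75
Contribution of terminal-flowered constricted-pod: (54 − 52.75)² / 52.75 = 0.0296

0.030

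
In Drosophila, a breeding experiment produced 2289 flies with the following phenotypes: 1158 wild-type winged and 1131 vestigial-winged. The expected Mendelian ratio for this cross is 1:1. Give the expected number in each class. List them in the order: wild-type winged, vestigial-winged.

Total ratio parts = 2. Expected numbers out of 2289:
  wild-type winged: 2289 × 1/2 = 1144.5
  vestigial-winged: 2289 × 1/2 = 1144.5

1144.5, 1144.5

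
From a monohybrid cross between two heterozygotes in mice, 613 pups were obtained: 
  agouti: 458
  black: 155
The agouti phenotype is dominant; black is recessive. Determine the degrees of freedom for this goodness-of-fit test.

For a monohybrid cross between heterozygotes with complete dominance, the expected phenotypic ratio is 3:1.
A goodness-of-fit test with 2 phenotype classes has df = 2 − 1 = 1.

1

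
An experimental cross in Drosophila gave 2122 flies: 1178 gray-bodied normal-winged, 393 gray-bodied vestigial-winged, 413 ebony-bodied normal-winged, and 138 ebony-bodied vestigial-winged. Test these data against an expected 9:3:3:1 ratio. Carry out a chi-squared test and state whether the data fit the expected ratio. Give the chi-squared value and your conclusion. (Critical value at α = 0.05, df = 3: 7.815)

Total ratio parts = 16. Expected numbers out of 2122:
  gray-bodied normal-winged: 2122 × 9/16 = 1193.625
  gray-bodied vestigial-winged: 2122 × 3/16 = 397.875
  ebony-bodied normal-winged: 2122 × 3/16 = 397.875
  ebony-bodied vestigial-winged: 2122 × 1/16 = 132.625
χ² = Σ (O − E)² / E
  gray-bodied normal-winged: (1178 − 1193.625)² / 1193.625 = 0.2045
  gray-bodied vestigial-winged: (393 − 397.875)² / 397.875 = 0.0597
  ebony-bodied normal-winged: (413 − 397.875)² / 397.875 = 0.5750
  ebony-bodied vestigial-winged: (138 − 132.625)² / 132.625 = 0.2178
χ² = 0.2045 + 0.0597 + 0.5750 + 0.2178 = 1.057
Degrees of freedom = 4 − 1 = 3; critical value at α = 0.05 is 7.815.
Since 1.057 < 7.815, we fail to reject the null hypothesis — the data are consistent with the 9:3:3:1 ratio.

1.057; consistent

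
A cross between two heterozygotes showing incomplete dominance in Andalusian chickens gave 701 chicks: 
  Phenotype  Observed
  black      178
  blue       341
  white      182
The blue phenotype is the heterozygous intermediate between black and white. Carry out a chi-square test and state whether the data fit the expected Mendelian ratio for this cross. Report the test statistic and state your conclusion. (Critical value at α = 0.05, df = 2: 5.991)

With incomplete dominance, a heterozygote × heterozygote cross gives a 1:2:1 phenotypic ratio.
The 1:2:1 ratio has 4 parts, so with N = 701 the expected counts are:
  black: 701 × 1/4 = 175.25
  blue: 701 × 2/4 = 350.5
  white: 701 × 1/4 = 175.25
χ² = Σ (O − E)² / E
  black: (178 − 175.25)² / 175.25 = 0.0432
  blue: (341 − 350.5)² / 350.5 = 0.2575
  white: (182 − 175.25)² / 175.25 = 0.2600
χ² = 0.0432 + 0.2575 + 0.2600 = 0.5607 ≈ 0.561
Degrees of freedom = 3 − 1 = 2; critical value at α = 0.05 is 5.991.
Since 0.561 < 5.991, we fail to reject the null hypothesis — the data are consistent with the 1:2:1 ratio.

0.561; consistent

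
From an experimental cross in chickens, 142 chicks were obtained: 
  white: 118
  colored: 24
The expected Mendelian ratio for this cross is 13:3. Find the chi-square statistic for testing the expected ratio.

Total ratio parts = 16. Expected numbers out of 142:
  white: 142 × 13/16 = 115.375
  colored: 142 × 3/16 = 26.625
χ² = Σ (O − E)² / E
  white: (118 − 115.375)² / 115.375 = 0.0597
  colored: (24 − 26.625)² / 26.625 = 0.2588
χ² = 0.0597 + 0.2588 = 0.3185 ≈ 0.319

0.319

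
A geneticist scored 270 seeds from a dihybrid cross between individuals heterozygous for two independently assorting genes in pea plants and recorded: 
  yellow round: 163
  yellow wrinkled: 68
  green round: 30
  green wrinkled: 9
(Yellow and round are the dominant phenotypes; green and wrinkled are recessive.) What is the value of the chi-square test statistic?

A dihybrid F₂ with independent assortment and complete dominance at both loci gives a 9:3:3:1 phenotypic ratio.
Expected counts for N = 270 under a 9:3:3:1 ratio (total parts = 16):
  yellow round: 270 × 9/16 = 151.875
  yellow wrinkled: 270 × 3/16 = 50.625
  green round: 270 × 3/16 = 50.625
  green wrinkled: 270 × 1/16 = 16.875
χ² = Σ (O − E)² / E
  yellow round: (163 − 151.875)² / 151.875 = 0.8149
  yellow wrinkled: (68 − 50.625)² / 50.625 = 5.9633
  green round: (30 − 50.625)² / 50.625 = 8.4028
  green wrinkled: (9 − 16.875)² / 16.875 = 3.6750
χ² = 0.8149 + 5.9633 + 8.4028 + 3.6750 = 18.856

18.856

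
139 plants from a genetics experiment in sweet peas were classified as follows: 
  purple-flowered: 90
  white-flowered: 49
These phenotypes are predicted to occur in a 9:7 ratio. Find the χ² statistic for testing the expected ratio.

Expected counts for N = 139 under a 9:7 ratio (total parts = 16):
  purple-flowered: 139 × 9/16 = 78.1875
  white-flowered: 139 × 7/16 = 60.8125
χ² = Σ (O − E)² / E
  purple-flowered: (90 − 78.1875)² / 78.1875 = 1.7846
  white-flowered: (49 − 60.8125)² / 60.8125 = 2.2945
χ² = 1.7846 + 2.2945 = 4.0791 ≈ 4.079

4.079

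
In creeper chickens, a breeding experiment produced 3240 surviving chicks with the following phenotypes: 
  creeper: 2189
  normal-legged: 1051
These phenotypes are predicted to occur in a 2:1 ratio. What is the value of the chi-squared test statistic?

1.168

Expected counts for N = 3240 under a 2:1 ratio (total parts = 3):
  creeper: 3240 × 2/3 = 2160
  normal-legged: 3240 × 1/3 = 1080
χ² = Σ (O − E)² / E
  creeper: (2189 − 2160)² / 2160 = 0.3894
  normal-legged: (1051 − 1080)² / 1080 = 0.7787
χ² = 0.3894 + 0.7787 = 1.1681 ≈ 1.168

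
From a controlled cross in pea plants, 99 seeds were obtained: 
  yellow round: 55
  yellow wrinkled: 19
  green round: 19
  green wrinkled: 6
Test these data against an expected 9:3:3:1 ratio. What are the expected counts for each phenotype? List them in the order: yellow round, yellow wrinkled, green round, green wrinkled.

The 9:3:3:1 ratio has 16 parts, so with N = 99 the expected counts are:
  yellow round: 99 × 9/16 = 55.6875
  yellow wrinkled: 99 × 3/16 = 18.5625
  green round: 99 × 3/16 = 18.5625
  green wrinkled: 99 × 1/16 = 6.1875

55.6875, 18.5625, 18.5625, 6.1875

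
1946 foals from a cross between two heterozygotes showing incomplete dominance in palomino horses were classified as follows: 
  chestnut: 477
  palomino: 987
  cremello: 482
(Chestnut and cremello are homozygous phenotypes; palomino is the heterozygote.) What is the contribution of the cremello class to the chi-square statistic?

0.042

With incomplete dominance, a heterozygote × heterozygote cross gives a 1:2:1 phenotypic ratio.
Under the 1:2:1 hypothesis (Σ ratio = 4, N = 1946):
  chestnut: 1946 × 1/4 = 486.5
  palomino: 1946 × 2/4 = 973
  cremello: 1946 × 1/4 = 486.5
Contribution of cremello: (482 − 486.5)² / 486.5 = 0.0416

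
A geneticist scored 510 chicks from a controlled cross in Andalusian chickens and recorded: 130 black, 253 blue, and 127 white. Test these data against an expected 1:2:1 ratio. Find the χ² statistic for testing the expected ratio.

Under the 1:2:1 hypothesis (Σ ratio = 4, N = 510):
  black: 510 × 1/4 = 127.5
  blue: 510 × 2/4 = 255
  white: 510 × 1/4 = 127.5
χ² = Σ (O − E)² / E
  black: (130 − 127.5)² / 127.5 = 0.0490
  blue: (253 − 255)² / 255 = 0.0157
  white: (127 − 127.5)² / 127.5 = 0.0020
χ² = 0.0490 + 0.0157 + 0.0020 = 0.0667 ≈ 0.067

0.067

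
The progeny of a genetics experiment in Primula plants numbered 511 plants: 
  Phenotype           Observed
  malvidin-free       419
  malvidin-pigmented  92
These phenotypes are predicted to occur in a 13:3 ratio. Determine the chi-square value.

The 13:3 ratio has 16 parts, so with N = 511 the expected counts are:
  malvidin-free: 511 × 13/16 = 415.1875
  malvidin-pigmented: 511 × 3/16 = 95.8125
χ² = Σ (O − E)² / E
  malvidin-free: (419 − 415.1875)² / 415.1875 = 0.0350
  malvidin-pigmented: (92 − 95.8125)² / 95.8125 = 0.1517
χ² = 0.0350 + 0.1517 = 0.1867 ≈ 0.187

0.187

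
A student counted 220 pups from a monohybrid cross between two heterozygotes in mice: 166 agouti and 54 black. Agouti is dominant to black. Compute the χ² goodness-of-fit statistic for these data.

For a monohybrid cross between heterozygotes with complete dominance, the expected phenotypic ratio is 3:1.
Expected counts for N = 220 under a 3:1 ratio (total parts = 4):
  agouti: 220 × 3/4 = 165
  black: 220 × 1/4 = 55
χ² = Σ (O − E)² / E
  agouti: (166 − 165)² / 165 = 0.0061
  black: (54 − 55)² / 55 = 0.0182
χ² = 0.0061 + 0.0182 = 0.0243 ≈ 0.024

0.024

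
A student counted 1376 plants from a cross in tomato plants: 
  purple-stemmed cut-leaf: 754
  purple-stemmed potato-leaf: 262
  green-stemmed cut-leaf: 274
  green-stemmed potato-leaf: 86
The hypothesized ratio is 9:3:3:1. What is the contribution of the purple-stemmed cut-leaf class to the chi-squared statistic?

0.517

Under the 9:3:3:1 hypothesis (Σ ratio = 16, N = 1376):
  purple-stemmed cut-leaf: 1376 × 9/16 = 774
  purple-stemmed potato-leaf: 1376 × 3/16 = 258
  green-stemmed cut-leaf: 1376 × 3/16 = 258
  green-stemmed potato-leaf: 1376 × 1/16 = 86
Contribution of purple-stemmed cut-leaf: (754 − 774)² / 774 = 0.5168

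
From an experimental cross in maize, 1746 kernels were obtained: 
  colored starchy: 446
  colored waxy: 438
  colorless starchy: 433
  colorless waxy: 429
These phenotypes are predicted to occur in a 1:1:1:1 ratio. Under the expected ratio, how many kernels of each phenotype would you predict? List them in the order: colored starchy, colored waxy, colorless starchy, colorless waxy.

436.5, 436.5, 436.5, 436.5

Total ratio parts = 4. Expected numbers out of 1746:
  colored starchy: 1746 × 1/4 = 436.5
  colored waxy: 1746 × 1/4 = 436.5
  colorless starchy: 1746 × 1/4 = 436.5
  colorless waxy: 1746 × 1/4 = 436.5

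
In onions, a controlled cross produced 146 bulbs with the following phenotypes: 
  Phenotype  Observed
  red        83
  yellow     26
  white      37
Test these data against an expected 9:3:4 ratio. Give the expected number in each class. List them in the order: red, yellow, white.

82.125, 27.375, 36.5

Under the 9:3:4 hypothesis (Σ ratio = 16, N = 146):
  red: 146 × 9/16 = 82.125
  yellow: 146 × 3/16 = 27.375
  white: 146 × 4/16 = 36.5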